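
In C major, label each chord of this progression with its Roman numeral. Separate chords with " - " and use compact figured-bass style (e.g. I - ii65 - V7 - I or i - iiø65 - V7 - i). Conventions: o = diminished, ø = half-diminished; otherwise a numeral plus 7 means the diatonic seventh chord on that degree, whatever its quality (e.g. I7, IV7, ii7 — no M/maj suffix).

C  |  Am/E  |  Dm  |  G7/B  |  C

C has root C, degree 1 in C major, so I.
Am/E: minor triad on A = scale degree 6 → vi64.
Dm: minor triad on D = scale degree 2 → ii.
G7/B: dominant seventh chord on G = scale degree 5 → V65.
C: root C is the tonic; major triad there is I.

I - vi64 - ii - V65 - I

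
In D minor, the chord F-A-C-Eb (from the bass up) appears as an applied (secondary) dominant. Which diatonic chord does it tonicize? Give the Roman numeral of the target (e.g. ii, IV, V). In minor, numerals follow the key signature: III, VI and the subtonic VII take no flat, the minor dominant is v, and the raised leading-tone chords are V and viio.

VI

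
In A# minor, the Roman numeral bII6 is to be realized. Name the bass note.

D#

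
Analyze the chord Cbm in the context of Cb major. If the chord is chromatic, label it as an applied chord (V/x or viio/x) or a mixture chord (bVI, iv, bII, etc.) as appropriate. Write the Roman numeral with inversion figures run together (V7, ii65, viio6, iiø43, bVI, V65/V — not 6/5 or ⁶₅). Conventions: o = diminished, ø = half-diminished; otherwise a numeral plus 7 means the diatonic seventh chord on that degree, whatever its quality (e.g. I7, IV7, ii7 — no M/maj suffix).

i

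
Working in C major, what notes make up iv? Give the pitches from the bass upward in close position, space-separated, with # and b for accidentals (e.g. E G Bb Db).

Scale degree 4 in C major is F; here the chord built on it is altered to a minor triad. iv is the minor subdominant, borrowed from the parallel minor.
So the chord is F-Ab-C.

F Ab C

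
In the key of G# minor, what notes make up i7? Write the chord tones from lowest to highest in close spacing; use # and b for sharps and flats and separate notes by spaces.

G# B D# F#

The numeral's case and figure indicate a minor seventh chord. In G# minor its root, the tonic, is G#.
That chord is spelled G#-B-D#-F#.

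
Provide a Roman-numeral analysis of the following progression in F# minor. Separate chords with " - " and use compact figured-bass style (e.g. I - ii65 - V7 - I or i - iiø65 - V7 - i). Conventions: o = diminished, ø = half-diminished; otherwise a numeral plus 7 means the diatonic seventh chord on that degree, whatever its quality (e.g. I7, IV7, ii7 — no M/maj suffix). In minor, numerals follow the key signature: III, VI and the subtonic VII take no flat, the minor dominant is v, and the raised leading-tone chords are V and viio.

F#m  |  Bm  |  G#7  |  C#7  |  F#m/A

i - iv - V7/V - V7 - i6

F#m: minor triad on F# = scale degree 1 → i.
Bm: root B is the subdominant; minor triad there is iv.
G#7: a dominant seventh chord on G#, the applied dominant of V → V7/V.
C#7: root C# is the dominant; dominant seventh chord there is V7.
F#m/A: minor triad on F# = scale degree 1 → i6.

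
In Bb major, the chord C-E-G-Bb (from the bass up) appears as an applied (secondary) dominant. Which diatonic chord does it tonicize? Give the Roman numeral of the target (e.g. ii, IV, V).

V

The chord is a dominant seventh chord on C.
A dominant resolves down a perfect fifth: C → F. In Bb major, F is scale degree 5, i.e. V.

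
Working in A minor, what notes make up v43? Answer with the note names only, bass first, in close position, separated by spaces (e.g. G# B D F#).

B D E G

The numeral's case and figure indicate a minor seventh chord. In A minor its root, scale degree 5, is E.
That chord is spelled E-G-B-D.
The figured bass 43 indicates second inversion, placing the fifth (B) in the bass: B-D-E-G.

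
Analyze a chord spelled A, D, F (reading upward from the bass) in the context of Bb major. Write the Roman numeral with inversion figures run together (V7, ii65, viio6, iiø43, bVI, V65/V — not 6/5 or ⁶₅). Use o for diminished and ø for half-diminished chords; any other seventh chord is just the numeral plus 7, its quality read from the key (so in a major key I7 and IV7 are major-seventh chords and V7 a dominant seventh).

iii64

The pitches D-F-A form a minor triad rooted on D.
In Bb major, D is the mediant; the diatonic minor triad there is iii.
With A in the bass the chord is in second inversion, so the figured bass is 64.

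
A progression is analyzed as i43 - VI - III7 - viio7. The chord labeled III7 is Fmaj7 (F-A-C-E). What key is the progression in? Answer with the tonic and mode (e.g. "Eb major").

D minor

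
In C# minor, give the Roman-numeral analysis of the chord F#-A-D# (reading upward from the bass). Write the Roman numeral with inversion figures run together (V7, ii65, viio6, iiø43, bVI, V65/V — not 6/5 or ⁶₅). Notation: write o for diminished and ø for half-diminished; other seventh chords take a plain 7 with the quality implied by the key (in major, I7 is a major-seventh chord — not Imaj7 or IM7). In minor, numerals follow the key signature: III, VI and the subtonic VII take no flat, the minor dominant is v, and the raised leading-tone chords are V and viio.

iio6

The pitches D#-F#-A form a diminished triad rooted on D#.
D# is scale degree 2 in C# minor, and a diminished triad on that degree is written iio.
With F# in the bass the chord is in first inversion, so the figured bass is 6.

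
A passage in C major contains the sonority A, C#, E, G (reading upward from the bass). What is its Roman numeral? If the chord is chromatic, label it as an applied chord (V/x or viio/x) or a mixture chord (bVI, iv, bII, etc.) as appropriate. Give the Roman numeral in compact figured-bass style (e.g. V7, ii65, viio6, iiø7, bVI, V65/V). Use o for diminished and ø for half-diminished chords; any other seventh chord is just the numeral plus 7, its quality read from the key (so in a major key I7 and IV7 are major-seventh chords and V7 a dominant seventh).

V7/ii

The pitches A-C#-E-G form a dominant seventh chord rooted on A.
A is not a diatonic chord root with this quality in C major, but it lies a perfect fifth above D (ii), so the chord functions as an applied dominant of ii.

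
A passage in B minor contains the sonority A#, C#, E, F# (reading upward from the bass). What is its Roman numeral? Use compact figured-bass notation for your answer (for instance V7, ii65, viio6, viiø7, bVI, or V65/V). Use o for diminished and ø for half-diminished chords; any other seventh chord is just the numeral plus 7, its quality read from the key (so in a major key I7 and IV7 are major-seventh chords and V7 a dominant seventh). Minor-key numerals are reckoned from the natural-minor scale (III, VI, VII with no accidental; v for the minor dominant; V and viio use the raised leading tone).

V65

The pitches F#-A#-C#-E form a dominant seventh chord rooted on F#.
In B minor, F# is the dominant; the diatonic dominant seventh chord there is V7.
With A# in the bass the chord is in first inversion, so the figured bass is 65.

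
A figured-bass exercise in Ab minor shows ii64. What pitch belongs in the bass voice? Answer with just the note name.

ii in Ab minor has root Bb; the chord is Bb-Db-F.
The figure 64 means second inversion — the fifth is in the bass.

F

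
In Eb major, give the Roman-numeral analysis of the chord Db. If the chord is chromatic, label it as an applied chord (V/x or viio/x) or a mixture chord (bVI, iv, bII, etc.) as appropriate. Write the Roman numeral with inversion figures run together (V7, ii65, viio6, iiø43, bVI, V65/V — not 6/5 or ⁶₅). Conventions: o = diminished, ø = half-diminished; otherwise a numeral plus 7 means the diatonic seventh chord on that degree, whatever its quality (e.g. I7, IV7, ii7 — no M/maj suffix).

Stacked in thirds the chord is Db-F-Ab: a major triad on Db.
Db is the lowered seventh degree of Eb major (diatonic 7 would be D). This is a major triad on the lowered seventh degree (the subtonic), borrowed from the parallel minor.

bVII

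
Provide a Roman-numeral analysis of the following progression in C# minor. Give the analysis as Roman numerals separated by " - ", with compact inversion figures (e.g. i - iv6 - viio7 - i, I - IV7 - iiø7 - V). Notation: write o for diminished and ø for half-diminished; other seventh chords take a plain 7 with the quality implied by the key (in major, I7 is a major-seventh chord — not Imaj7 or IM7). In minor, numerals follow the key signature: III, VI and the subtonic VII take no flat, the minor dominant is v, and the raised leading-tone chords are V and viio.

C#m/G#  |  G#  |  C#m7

i64 - V - i7

C#m/G# has root C#, degree 1 in C# minor, so i64.
G#: major triad on G# = scale degree 5 → V.
C#m7 has root C#, degree 1 in C# minor, so i7.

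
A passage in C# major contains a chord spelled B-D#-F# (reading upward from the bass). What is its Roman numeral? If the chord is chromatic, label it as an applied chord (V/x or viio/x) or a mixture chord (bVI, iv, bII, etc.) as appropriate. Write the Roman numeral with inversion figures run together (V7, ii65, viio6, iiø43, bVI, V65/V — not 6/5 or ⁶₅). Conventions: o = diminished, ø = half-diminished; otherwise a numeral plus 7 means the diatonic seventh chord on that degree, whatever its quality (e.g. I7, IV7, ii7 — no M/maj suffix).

bVII

Stacked in thirds the chord is B-D#-F#: a major triad on B.
B is the lowered seventh degree of C# major (diatonic 7 would be B#). This is a major triad on the lowered seventh degree (the subtonic), borrowed from the parallel minor.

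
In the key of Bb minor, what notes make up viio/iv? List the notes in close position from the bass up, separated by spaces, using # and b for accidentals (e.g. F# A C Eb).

D F Ab

The slash marks an applied leading-tone chord: viio of iv. In Bb minor, iv is Eb, so the leading tone to it is D, a half step below.
Building a diminished triad on D gives D-F-Ab.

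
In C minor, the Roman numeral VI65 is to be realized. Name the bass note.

C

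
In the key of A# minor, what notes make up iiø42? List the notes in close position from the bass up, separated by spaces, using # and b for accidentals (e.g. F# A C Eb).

A# B# D# F#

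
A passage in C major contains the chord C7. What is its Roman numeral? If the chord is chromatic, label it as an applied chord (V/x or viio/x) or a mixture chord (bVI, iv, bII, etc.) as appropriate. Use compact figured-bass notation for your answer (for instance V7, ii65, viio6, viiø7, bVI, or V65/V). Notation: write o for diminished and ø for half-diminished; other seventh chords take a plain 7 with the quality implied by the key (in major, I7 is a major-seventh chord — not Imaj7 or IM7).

V7/IV

Stacked in thirds the chord is C-E-G-Bb: a dominant seventh chord on C.
C is not a diatonic chord root with this quality in C major, but it lies a perfect fifth above F (IV), so the chord functions as an applied dominant of IV.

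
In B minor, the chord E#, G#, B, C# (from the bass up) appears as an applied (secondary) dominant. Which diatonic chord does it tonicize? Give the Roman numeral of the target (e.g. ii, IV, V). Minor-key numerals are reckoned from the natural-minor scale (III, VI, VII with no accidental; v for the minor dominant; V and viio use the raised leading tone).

V

The chord is a dominant seventh chord on C#.
A dominant resolves down a perfect fifth: C# → F#. In B minor, F# is scale degree 5, i.e. V.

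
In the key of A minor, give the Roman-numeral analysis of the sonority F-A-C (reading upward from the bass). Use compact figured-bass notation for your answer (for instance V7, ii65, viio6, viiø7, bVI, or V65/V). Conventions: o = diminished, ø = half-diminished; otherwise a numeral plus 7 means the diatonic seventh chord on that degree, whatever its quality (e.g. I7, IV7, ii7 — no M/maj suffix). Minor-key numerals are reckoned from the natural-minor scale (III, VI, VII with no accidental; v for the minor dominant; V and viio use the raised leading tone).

Stacked in thirds the chord is F-A-C: a major triad on F.
F is scale degree 6 in A minor, and a major triad on that degree is written VI.

VI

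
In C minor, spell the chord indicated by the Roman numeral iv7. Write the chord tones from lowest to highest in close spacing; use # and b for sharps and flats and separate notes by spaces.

The numeral's case and figure indicate a minor seventh chord. In C minor its root, the fourth degree, is F.
Stacking thirds from F gives F-Ab-C-Eb.

F Ab C Eb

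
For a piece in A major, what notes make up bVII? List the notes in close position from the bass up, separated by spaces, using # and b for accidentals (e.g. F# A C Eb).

Scale degree 7 in A major is G#; lowering it a half step gives G. bVII is a major triad on the lowered seventh degree (the subtonic), borrowed from the parallel minor.
So the chord is G-B-D, a major triad.

G B D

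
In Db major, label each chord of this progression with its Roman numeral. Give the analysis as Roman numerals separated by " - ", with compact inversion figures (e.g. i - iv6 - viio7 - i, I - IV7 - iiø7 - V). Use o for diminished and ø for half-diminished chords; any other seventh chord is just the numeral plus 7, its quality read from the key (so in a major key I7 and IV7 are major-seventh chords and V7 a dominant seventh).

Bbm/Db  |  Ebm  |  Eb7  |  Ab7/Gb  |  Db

Bbm/Db: minor triad on Bb = scale degree 6 → vi6.
Ebm: minor triad on Eb = scale degree 2 → ii.
Eb7 is the secondary dominant of V (dominant seventh chord on Eb): V7/V.
Ab7/Gb: root Ab is the dominant; dominant seventh chord there is V42.
Db: major triad on Db = scale degree 1 → I.

vi6 - ii - V7/V - V42 - I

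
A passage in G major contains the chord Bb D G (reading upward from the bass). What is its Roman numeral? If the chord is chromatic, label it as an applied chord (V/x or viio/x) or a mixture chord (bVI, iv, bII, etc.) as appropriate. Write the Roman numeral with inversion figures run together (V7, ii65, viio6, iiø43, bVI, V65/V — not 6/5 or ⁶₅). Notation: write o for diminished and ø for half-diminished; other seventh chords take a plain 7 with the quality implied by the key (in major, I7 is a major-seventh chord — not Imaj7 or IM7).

i6

Stacked in thirds the chord is G-Bb-D: a minor triad on G.
G is the first degree of G major. This is the minor tonic, borrowed from the parallel minor.
With Bb in the bass the chord is in first inversion, so the figured bass is 6.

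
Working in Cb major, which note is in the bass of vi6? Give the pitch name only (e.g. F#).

Cb

vi in Cb major has root Ab; the chord is Ab-Cb-Eb.
The figure 6 means first inversion — the third is in the bass.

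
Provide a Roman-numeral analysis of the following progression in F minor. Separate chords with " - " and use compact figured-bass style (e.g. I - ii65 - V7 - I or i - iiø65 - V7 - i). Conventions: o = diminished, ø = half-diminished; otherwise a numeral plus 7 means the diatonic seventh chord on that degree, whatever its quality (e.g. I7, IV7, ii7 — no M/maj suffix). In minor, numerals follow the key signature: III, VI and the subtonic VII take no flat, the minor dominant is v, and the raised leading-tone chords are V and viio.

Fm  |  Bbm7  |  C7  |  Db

i - iv7 - V7 - VI

Fm has root F, degree 1 in F minor, so i.
Bbm7: root Bb is the subdominant; minor seventh chord there is iv7.
C7: root C is the dominant; dominant seventh chord there is V7.
Db: root Db is the submediant; major triad there is VI.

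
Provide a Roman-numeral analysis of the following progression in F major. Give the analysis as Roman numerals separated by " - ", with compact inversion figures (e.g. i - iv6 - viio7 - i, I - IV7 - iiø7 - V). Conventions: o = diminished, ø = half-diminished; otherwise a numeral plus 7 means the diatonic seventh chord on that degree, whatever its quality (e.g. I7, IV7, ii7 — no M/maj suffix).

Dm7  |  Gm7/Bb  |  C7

Dm7: root D is the submediant; minor seventh chord there is vi7.
Gm7/Bb: root G is the supertonic; minor seventh chord there is ii65.
C7: root C is the dominant; dominant seventh chord there is V7.

vi7 - ii65 - V7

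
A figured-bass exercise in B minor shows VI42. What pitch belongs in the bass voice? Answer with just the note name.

F#

VI in B minor has root G; the chord is G-B-D-F#.
The figure 42 means third inversion — the seventh is in the bass.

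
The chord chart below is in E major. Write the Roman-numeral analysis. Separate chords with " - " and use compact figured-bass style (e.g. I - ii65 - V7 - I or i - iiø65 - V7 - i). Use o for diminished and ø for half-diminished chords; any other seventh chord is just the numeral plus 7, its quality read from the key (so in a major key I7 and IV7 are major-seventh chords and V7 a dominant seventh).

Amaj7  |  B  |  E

Amaj7 has root A, degree 4 in E major, so IV7.
B: root B is the dominant; major triad there is V.
E: root E is the tonic; major triad there is I.

IV7 - V - I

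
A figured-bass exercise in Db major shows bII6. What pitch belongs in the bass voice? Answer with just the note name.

Gb

bII in Db major has root Ebb; the chord is Ebb-Gb-Bbb.
The figure 6 means first inversion — the third is in the bass.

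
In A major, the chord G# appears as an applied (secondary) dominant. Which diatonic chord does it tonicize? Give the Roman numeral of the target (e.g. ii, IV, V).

iii

The chord is a major triad on G#.
A dominant resolves down a perfect fifth: G# → C#. In A major, C# is scale degree 3, i.e. iii.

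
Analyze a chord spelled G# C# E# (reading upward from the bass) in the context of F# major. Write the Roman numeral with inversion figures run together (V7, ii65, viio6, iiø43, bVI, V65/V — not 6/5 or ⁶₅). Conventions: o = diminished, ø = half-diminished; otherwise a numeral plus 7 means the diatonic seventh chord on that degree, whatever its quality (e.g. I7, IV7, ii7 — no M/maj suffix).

V64

Stacked in thirds the chord is C#-E#-G#: a major triad on C#.
C# is scale degree 5 in F# major, and a major triad on that degree is written V.
With G# in the bass the chord is in second inversion, so the figured bass is 64.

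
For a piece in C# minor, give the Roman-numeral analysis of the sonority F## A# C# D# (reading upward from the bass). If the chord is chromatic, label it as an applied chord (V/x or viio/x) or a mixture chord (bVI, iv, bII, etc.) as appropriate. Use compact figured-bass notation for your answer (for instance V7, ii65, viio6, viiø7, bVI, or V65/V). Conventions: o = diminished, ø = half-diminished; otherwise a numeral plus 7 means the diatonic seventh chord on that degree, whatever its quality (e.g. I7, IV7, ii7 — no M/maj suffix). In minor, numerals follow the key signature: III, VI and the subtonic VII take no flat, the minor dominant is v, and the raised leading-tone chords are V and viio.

Stacked in thirds the chord is D#-F##-A#-C#: a dominant seventh chord on D#.
D# is not a diatonic chord root with this quality in C# minor, but it lies a perfect fifth above G# (V), so the chord functions as an applied dominant of V.
With F## in the bass the chord is in first inversion, so the figured bass is 65.

V65/V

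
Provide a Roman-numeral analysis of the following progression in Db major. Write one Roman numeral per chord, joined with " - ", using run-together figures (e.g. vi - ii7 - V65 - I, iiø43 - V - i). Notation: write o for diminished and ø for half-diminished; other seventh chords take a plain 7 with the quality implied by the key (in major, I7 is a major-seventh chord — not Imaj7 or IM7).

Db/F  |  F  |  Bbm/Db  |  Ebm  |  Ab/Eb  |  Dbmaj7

Db/F: root Db is the tonic; major triad there is I6.
F is the secondary dominant of vi (major triad on F): V/vi.
Bbm/Db has root Bb, degree 6 in Db major, so vi6.
Ebm has root Eb, degree 2 in Db major, so ii.
Ab/Eb: major triad on Ab = scale degree 5 → V64.
Dbmaj7: major seventh chord on Db = scale degree 1 → I7.

I6 - V/vi - vi6 - ii - V64 - I7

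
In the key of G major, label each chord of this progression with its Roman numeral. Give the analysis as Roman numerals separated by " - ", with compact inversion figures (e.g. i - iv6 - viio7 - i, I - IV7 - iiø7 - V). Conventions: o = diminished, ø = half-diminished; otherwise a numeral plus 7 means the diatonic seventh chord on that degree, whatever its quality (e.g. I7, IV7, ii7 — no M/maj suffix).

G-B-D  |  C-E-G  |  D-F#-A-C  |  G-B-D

G-B-D has root G, degree 1 in G major, so I.
C-E-G: root C is the subdominant; major triad there is IV.
D-F#-A-C: root D is the dominant; dominant seventh chord there is V7.
G-B-D: major triad on G = scale degree 1 → I.

I - IV - V7 - I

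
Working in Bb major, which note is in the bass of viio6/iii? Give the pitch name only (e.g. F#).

E

The applied chord viio6/iii is rooted on C#: C#-E-G.
The figure 6 means first inversion — the third is in the bass.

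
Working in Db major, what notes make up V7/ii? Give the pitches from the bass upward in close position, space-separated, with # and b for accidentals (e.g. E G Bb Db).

The slash means an applied dominant: we want the dominant of ii. In Db major, ii is Eb minor, and its dominant is built on Bb.
Building a dominant seventh chord on Bb gives Bb-D-F-Ab.

Bb D F Ab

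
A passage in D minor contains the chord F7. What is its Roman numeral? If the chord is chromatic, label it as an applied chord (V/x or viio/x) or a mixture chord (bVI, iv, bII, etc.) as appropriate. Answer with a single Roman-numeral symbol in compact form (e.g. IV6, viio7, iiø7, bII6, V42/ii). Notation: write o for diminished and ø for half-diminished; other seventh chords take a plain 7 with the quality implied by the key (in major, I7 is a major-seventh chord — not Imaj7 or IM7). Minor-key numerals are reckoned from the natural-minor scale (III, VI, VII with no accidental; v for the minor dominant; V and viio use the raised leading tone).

V7/VI

Stacked in thirds the chord is F-A-C-Eb: a dominant seventh chord on F.
F is not a diatonic chord root with this quality in D minor, but it lies a perfect fifth above Bb (VI), so the chord functions as an applied dominant of VI.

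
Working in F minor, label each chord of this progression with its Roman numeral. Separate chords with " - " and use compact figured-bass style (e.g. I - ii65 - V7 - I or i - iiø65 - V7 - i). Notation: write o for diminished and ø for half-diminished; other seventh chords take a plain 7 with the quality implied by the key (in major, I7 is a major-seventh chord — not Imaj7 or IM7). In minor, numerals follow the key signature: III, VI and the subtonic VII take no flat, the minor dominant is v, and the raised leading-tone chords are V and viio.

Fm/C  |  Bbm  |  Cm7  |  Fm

i64 - iv - v7 - i

Fm/C has root F, degree 1 in F minor, so i64.
Bbm: root Bb is the subdominant; minor triad there is iv.
Cm7: minor seventh chord on C = scale degree 5 → v7.
Fm: minor triad on F = scale degree 1 → i.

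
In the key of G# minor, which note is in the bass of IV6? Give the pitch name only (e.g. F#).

IV in G# minor has root C#; the chord is C#-E#-G#.
The figure 6 means first inversion — the third is in the bass.

E#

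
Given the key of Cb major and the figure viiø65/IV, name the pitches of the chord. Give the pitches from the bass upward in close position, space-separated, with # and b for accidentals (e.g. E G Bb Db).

Gb Bbb Db Eb

The slash marks an applied leading-tone chord: viio of IV. In Cb major, IV is Fb, so the leading tone to it is Eb, a half step below.
Building a half-diminished seventh chord on Eb gives Eb-Gb-Bbb-Db.
The figured bass 65 indicates first inversion, placing the third (Gb) in the bass: Gb-Bbb-Db-Eb.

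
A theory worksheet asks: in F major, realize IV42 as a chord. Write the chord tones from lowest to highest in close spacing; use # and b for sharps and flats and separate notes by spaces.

In F major, the fourth degree is Bb, and the diatonic chord built there is a major seventh chord.
Stacking thirds from Bb gives Bb-D-F-A.
With the 42 figure the chord is in third inversion; from the bass A upward in close position it reads A-Bb-D-F.

A Bb D F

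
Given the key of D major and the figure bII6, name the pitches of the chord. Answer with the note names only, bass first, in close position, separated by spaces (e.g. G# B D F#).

G Bb Eb

Scale degree 2 in D major is E; lowering it a half step gives Eb. bII6 is the Neapolitan sixth — a major triad on the lowered second degree, here in its customary first inversion.
So the chord is Eb-G-Bb.
The figured bass 6 indicates first inversion, placing the third (G) in the bass: G-Bb-Eb.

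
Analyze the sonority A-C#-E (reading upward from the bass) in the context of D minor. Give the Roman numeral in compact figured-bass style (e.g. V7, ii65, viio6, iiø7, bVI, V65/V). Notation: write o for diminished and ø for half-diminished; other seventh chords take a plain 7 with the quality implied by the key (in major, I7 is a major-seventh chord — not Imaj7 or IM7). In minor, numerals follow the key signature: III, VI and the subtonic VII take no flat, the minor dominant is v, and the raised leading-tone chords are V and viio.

V

Stacked in thirds the chord is A-C#-E: a major triad on A.
In D minor, A is the dominant; the diatonic major triad there is V.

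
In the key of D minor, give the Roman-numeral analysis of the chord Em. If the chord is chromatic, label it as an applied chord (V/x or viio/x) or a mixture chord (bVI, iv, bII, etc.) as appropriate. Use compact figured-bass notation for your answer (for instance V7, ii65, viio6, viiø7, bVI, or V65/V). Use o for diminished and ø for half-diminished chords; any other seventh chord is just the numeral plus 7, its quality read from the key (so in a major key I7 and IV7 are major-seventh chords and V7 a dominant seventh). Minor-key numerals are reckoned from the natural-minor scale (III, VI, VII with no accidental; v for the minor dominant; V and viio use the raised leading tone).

ii

The pitches E-G-B form a minor triad rooted on E.
E is the second degree of D minor. This is the minor supertonic, borrowed from the parallel major (the Dorian ii).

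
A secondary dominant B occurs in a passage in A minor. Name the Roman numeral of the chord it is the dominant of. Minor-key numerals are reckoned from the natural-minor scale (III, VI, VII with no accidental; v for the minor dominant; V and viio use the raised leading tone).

V

The chord is a major triad on B.
A dominant resolves down a perfect fifth: B → E. In A minor, E is scale degree 5, i.e. V.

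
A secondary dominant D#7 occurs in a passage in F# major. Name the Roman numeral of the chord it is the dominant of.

ii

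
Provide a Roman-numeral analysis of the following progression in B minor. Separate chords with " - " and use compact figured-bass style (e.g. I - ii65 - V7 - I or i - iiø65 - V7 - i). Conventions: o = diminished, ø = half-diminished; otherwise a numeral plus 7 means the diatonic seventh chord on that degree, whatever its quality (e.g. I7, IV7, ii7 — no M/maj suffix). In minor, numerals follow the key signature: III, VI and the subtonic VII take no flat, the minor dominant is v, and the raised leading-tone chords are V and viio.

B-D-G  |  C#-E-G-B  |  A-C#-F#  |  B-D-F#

B-D-G: major triad on G = scale degree 6 → VI6.
C#-E-G-B: root C# is the supertonic; half-diminished seventh chord there is iiø7.
A-C#-F#: minor triad on F# = scale degree 5 → v6.
B-D-F#: minor triad on B = scale degree 1 → i.

VI6 - iiø7 - v6 - i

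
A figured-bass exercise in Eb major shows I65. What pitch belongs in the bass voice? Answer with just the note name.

G

I in Eb major has root Eb; the chord is Eb-G-Bb-D.
The figure 65 means first inversion — the third is in the bass.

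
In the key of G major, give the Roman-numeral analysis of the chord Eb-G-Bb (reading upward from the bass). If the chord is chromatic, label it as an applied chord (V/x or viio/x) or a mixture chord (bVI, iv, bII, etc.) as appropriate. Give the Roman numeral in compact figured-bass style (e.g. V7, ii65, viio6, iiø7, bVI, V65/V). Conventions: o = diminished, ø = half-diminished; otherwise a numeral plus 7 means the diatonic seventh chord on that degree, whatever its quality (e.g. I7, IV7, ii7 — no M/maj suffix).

Stacked in thirds the chord is Eb-G-Bb: a major triad on Eb.
Eb is the lowered sixth degree of G major (diatonic 6 would be E). This is a major triad on the lowered sixth degree, borrowed from the parallel minor.

bVI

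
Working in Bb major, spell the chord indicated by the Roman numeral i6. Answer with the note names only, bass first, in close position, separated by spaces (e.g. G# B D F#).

Scale degree 1 in Bb major is Bb; here the chord built on it is altered to a minor triad. i6 is the minor tonic, borrowed from the parallel minor.
So the chord is Bb-Db-F, a minor triad.
The figured bass 6 indicates first inversion, placing the third (Db) in the bass: Db-F-Bb.

Db F Bb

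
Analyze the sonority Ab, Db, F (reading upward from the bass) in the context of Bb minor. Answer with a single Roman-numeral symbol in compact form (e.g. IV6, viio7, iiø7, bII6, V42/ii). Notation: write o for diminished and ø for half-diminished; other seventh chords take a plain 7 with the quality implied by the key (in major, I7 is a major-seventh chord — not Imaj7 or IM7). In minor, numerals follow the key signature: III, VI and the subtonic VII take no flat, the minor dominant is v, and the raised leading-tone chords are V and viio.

III64

The pitches Db-F-Ab form a major triad rooted on Db.
Db is scale degree 3 in Bb minor, and a major triad on that degree is written III.
With Ab in the bass the chord is in second inversion, so the figured bass is 64.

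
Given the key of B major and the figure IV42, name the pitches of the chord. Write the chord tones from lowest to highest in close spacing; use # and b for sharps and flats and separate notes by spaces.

D# E G# B

The numeral's case and figure indicate a major seventh chord. In B major its root, the subdominant, is E.
That chord is spelled E-G#-B-D#.
With the 42 figure the chord is in third inversion; from the bass D# upward in close position it reads D#-E-G#-B.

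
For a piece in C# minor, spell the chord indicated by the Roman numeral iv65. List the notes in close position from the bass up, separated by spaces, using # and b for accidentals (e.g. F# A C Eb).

In C# minor, the subdominant is F#, and the diatonic chord built there is a minor seventh chord.
Stacking thirds from F# gives F#-A-C#-E.
The figured bass 65 indicates first inversion, placing the third (A) in the bass: A-C#-E-F#.

A C# E F#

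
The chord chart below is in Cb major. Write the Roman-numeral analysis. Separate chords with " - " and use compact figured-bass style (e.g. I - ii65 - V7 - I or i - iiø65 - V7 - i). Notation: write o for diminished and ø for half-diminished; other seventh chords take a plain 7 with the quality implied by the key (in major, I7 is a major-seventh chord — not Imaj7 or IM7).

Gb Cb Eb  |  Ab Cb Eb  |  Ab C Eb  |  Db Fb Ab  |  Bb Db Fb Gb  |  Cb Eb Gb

Gb-Cb-Eb: major triad on Cb = scale degree 1 → I64.
Ab-Cb-Eb: root Ab is the submediant; minor triad there is vi.
Ab-C-Eb: a major triad on Ab, the applied dominant of ii → V/ii.
Db-Fb-Ab has root Db, degree 2 in Cb major, so ii.
Bb-Db-Fb-Gb has root Gb, degree 5 in Cb major, so V65.
Cb-Eb-Gb: root Cb is the tonic; major triad there is I.

I64 - vi - V/ii - ii - V65 - I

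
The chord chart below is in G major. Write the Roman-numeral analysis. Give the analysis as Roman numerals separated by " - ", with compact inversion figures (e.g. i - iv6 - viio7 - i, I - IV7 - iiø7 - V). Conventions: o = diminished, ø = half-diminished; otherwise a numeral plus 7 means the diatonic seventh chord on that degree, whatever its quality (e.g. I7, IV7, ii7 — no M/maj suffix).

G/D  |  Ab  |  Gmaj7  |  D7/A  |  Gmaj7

G/D has root G, degree 1 in G major, so I64.
Ab: Ab with this quality isn't in the key; a major triad on b2 is the Neapolitan chord, bII.
Gmaj7 has root G, degree 1 in G major, so I7.
D7/A: root D is the dominant; dominant seventh chord there is V43.
Gmaj7: root G is the tonic; major seventh chord there is I7.

I64 - bII - I7 - V43 - I7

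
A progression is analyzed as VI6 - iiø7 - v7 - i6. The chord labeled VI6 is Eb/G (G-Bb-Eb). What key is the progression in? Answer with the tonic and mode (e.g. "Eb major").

G minor

The anchor chord is a major triad on Eb, labeled VI6.
Counting down 5 scale steps from Eb places the tonic on G; a major triad on degree 6 is diatonic only in minor.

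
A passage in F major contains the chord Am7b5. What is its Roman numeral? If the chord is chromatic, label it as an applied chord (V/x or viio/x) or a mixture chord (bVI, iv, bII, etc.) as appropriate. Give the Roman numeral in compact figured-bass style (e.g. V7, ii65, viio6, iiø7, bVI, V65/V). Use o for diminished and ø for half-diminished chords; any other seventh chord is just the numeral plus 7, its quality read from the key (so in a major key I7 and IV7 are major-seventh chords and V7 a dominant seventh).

viiø7/IV

The pitches A-C-Eb-G form a half-diminished seventh chord rooted on A.
A sits a half step below Bb (IV in F major); a diminished chord there is the applied leading-tone chord of IV.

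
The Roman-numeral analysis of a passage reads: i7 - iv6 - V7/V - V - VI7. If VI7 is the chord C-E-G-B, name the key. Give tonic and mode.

E minor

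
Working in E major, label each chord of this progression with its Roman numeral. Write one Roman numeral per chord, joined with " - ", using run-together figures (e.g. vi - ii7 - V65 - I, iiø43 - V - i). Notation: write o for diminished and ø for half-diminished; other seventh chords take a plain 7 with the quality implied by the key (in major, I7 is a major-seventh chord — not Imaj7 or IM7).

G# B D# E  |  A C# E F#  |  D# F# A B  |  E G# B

G#-B-D#-E: root E is the tonic; major seventh chord there is I65.
A-C#-E-F#: minor seventh chord on F# = scale degree 2 → ii65.
D#-F#-A-B: dominant seventh chord on B = scale degree 5 → V65.
E-G#-B has root E, degree 1 in E major, so I.

I65 - ii65 - V65 - I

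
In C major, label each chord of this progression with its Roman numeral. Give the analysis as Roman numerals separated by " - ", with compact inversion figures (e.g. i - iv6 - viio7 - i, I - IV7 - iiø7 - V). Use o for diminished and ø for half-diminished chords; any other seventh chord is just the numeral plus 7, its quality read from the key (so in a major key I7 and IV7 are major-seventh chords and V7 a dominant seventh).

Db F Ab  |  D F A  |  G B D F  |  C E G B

bII - ii - V7 - I7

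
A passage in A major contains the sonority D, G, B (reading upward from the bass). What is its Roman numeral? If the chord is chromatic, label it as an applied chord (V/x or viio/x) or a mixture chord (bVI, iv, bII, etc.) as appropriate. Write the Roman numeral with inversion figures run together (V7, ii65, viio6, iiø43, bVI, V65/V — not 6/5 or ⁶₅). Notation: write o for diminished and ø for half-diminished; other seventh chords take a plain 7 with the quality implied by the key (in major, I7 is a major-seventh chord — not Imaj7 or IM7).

bVII64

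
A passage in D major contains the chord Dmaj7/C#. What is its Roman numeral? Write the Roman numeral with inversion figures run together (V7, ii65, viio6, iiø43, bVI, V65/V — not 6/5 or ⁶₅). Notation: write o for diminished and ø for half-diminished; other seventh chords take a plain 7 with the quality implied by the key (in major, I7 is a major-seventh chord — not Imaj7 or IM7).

I42

The pitches D-F#-A-C# form a major seventh chord rooted on D.
D is scale degree 1 in D major, and a major seventh chord on that degree is written I7.
With C# in the bass the chord is in third inversion, so the figured bass is 42.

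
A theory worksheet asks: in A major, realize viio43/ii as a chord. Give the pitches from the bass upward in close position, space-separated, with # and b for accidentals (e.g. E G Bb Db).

E G A# C#

viio43/ii is a secondary leading-tone chord. The target ii is B in A major; the applied chord is rooted a semitone below, on A#.
Building a fully diminished seventh chord on A# gives A#-C#-E-G.
With the 43 figure the chord is in second inversion; from the bass E upward in close position it reads E-G-A#-C#.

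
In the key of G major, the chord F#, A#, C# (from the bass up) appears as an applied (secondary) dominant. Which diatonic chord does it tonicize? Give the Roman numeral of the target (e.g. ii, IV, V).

iii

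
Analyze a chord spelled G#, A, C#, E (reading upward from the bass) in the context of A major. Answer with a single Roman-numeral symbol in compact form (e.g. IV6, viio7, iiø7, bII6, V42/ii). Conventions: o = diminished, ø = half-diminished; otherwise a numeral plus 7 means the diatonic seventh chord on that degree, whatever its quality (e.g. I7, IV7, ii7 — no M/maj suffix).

I42

Stacked in thirds the chord is A-C#-E-G#: a major seventh chord on A.
In A major, A is the tonic; the diatonic major seventh chord there is I7.
With G# in the bass the chord is in third inversion, so the figured bass is 42.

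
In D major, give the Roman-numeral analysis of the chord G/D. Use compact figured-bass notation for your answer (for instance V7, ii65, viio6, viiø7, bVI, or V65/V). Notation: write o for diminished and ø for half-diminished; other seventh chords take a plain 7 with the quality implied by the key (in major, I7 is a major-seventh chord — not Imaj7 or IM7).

The pitches G-B-D form a major triad rooted on G.
G is scale degree 4 in D major, and a major triad on that degree is written IV.
With D in the bass the chord is in second inversion, so the figured bass is 64.

IV64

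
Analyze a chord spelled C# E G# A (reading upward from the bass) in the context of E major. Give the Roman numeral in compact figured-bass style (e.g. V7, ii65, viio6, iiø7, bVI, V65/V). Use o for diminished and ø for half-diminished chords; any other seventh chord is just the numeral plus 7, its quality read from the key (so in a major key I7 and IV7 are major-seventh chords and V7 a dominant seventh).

IV65

Stacked in thirds the chord is A-C#-E-G#: a major seventh chord on A.
A is scale degree 4 in E major, and a major seventh chord on that degree is written IV7.
With C# in the bass the chord is in first inversion, so the figured bass is 65.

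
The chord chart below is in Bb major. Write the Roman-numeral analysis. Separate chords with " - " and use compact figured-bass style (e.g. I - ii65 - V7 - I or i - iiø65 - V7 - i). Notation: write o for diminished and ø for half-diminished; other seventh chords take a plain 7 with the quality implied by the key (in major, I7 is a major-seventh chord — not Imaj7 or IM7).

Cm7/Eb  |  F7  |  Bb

ii65 - V7 - I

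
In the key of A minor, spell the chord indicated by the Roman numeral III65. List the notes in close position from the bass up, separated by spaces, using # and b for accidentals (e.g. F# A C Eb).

In A minor, the third degree is C, and the diatonic chord built there is a major seventh chord.
Stacking thirds from C gives C-E-G-B.
The figured bass 65 indicates first inversion, placing the third (E) in the bass: E-G-B-C.

E G B C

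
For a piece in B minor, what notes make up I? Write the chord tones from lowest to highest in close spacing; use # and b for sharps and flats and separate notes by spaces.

I is the major tonic (Picardy third), borrowed from the parallel major. In B minor that root is B.
So the chord is B-D#-F#, a major triad.

B D# F#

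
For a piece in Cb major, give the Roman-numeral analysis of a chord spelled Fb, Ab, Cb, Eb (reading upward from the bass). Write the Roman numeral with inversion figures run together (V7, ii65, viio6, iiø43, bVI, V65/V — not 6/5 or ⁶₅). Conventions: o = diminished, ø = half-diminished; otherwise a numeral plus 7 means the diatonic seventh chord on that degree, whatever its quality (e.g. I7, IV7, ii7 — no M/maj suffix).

IV7

Stacked in thirds the chord is Fb-Ab-Cb-Eb: a major seventh chord on Fb.
Fb is scale degree 4 in Cb major, and a major seventh chord on that degree is written IV7.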